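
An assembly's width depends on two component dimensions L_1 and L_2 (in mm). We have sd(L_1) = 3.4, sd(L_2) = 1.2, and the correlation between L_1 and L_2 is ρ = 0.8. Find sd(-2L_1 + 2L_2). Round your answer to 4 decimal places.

5.0880

var(L_1) = (3.4)² = 11.56;  var(L_2) = (1.2)² = 1.44
cov(L_1,L_2) = ρ·sd(L_1)·sd(L_2) = 0.8·3.4·1.2 = 3.264
var(-2L_1 + 2L_2) = (-2)²·var(L_1) + (2)²·var(L_2) + 2·(-2)·(2)·cov(L_1,L_2)
= 4·11.56 + 4·1.44 + -8·3.264 = 25.888
sd(-2L_1 + 2L_2) = √25.888 ≈ 5.0880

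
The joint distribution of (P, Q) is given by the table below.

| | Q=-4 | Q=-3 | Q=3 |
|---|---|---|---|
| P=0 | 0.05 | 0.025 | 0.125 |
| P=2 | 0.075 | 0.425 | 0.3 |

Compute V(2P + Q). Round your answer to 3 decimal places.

10.384

E[P] = 1.6,  E[Q] = -0.575,  E[PQ] = -1.35
V(P) = 3.2 − (1.6)² = 0.64;  V(Q) = 9.875 − (-0.575)² = 9.544375
Cov(P,Q) = -1.35 − (1.6)(-0.575) = -0.43
V(2P + Q) = (2)²·0.64 + (1)²·9.544375 + 2·(2)·(1)·-0.43 = 10.384375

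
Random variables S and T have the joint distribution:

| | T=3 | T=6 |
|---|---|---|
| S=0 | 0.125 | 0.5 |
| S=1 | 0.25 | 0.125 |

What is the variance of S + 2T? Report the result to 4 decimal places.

7.3594

E[S] = 0.375,  E[T] = 4.875,  E[ST] = 1.5
V(S) = 0.375 − (0.375)² = 0.234375;  V(T) = 25.875 − (4.875)² = 2.109375
Cov(S,T) = 1.5 − (0.375)(4.875) = -0.328125
V(S + 2T) = (1)²·0.234375 + (2)²·2.109375 + 2·(1)·(2)·-0.328125 = 7.359375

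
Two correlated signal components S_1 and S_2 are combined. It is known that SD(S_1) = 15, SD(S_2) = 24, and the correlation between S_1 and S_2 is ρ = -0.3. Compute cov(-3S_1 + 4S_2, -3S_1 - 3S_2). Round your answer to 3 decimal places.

V(S_1) = (15)² = 225;  V(S_2) = (24)² = 576
cov(S_1,S_2) = ρ·SD(S_1)·SD(S_2) = -0.3·15·24 = -108
cov(-3S_1 + 4S_2, -3S_1 - 3S_2) = (-3)(-3)V(S_1) + (4)(-3)V(S_2) + [(-3)(-3) + (4)(-3)]cov(S_1,S_2)
= 9·225 + -12·576 + -3·-108 = -4563

-4563.000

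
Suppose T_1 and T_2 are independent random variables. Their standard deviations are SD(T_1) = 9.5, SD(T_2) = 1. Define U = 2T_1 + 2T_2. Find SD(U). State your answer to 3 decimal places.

Var(T_1) = 90.25, Var(T_2) = 1
By independence, Var(U) = (2)²Var(T_1) + (2)²Var(T_2)
= (2)²·90.25 + (2)²·1 = 365
SD(U) = √365 ≈ 19.105

19.105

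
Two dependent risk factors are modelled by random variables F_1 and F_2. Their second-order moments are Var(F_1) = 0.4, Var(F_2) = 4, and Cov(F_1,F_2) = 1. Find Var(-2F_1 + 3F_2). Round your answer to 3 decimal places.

25.600

Var(-2F_1 + 3F_2) = (-2)²·Var(F_1) + (3)²·Var(F_2) + 2·(-2)·(3)·Cov(F_1,F_2)
= 4·0.4 + 9·4 + -12·1 = 25.6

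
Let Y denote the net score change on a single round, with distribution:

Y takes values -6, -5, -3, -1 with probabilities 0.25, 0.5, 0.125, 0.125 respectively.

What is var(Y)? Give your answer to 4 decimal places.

E[Y] = (-6)(0.25) + (-5)(0.5) + (-3)(0.125) + (-1)(0.125) = -4.5
E[Y²] = (-6)²(0.25) + (-5)²(0.5) + (-3)²(0.125) + (-1)²(0.125) = 22.75
var(Y) = E[Y²] − (E[Y])² = 22.75 − (-4.5)² = 2.5

2.5000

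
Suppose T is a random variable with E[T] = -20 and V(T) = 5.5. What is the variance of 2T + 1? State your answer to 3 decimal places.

22.000

V(2T + 1) = (2)²·V(T) = 4·5.5 = 22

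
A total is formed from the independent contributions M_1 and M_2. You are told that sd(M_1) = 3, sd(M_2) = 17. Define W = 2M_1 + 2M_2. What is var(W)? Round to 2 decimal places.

1192.00

var(M_1) = 9, var(M_2) = 289
By independence, var(W) = (2)²var(M_1) + (2)²var(M_2)
= (2)²·9 + (2)²·289 = 1192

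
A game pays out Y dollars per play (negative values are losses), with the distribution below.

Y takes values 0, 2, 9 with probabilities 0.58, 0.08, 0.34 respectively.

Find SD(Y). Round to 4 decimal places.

4.1823

E[Y] = (0)(0.58) + (2)(0.08) + (9)(0.34) = 3.22
E[Y²] = (0)²(0.58) + (2)²(0.08) + (9)²(0.34) = 27.86
Var(Y) = E[Y²] − (E[Y])² = 27.86 − (3.22)² = 17.4916
SD(Y) = √17.4916 ≈ 4.1823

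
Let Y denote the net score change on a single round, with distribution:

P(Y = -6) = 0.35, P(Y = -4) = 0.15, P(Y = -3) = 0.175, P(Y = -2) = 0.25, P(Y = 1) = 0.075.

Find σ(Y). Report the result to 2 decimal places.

E[Y] = (-6)(0.35) + (-4)(0.15) + (-3)(0.175) + (-2)(0.25) + (1)(0.075) = -3.65
E[Y²] = (-6)²(0.35) + (-4)²(0.15) + (-3)²(0.175) + (-2)²(0.25) + (1)²(0.075) = 17.65
var(Y) = E[Y²] − (E[Y])² = 17.65 − (-3.65)² = 4.3275
σ(Y) = √4.3275 ≈ 2.08

2.08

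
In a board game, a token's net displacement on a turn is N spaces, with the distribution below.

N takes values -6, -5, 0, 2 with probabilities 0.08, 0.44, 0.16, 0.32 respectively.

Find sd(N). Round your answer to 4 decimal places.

3.3164

E[N] = (-6)(0.08) + (-5)(0.44) + (0)(0.16) + (2)(0.32) = -2.04
E[N²] = (-6)²(0.08) + (-5)²(0.44) + (0)²(0.16) + (2)²(0.32) = 15.16
V(N) = E[N²] − (E[N])² = 15.16 − (-2.04)² = 10.9984
sd(N) = √10.9984 ≈ 3.3164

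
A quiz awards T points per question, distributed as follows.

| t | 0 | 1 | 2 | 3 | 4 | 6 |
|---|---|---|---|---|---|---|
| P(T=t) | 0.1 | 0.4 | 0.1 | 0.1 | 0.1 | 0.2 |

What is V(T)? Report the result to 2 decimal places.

4.25

E[T] = (0)(0.1) + (1)(0.4) + (2)(0.1) + (3)(0.1) + (4)(0.1) + (6)(0.2) = 2.5
E[T²] = (0)²(0.1) + (1)²(0.4) + (2)²(0.1) + (3)²(0.1) + (4)²(0.1) + (6)²(0.2) = 10.5
V(T) = E[T²] − (E[T])² = 10.5 − (2.5)² = 4.25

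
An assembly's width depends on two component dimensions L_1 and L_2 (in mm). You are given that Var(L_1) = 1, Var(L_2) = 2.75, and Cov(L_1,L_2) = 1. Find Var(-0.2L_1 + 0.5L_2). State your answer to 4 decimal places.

Var(-0.2L_1 + 0.5L_2) = (-0.2)²·Var(L_1) + (0.5)²·Var(L_2) + 2·(-0.2)·(0.5)·Cov(L_1,L_2)
= 0.04·1 + 0.25·2.75 + -0.2·1 = 0.5275

0.5275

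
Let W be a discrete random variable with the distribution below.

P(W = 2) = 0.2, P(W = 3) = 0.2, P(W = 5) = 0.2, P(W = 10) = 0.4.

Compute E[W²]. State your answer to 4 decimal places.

E[W²] = (2)²(0.2) + (3)²(0.2) + (5)²(0.2) + (10)²(0.4) = 47.6

47.6000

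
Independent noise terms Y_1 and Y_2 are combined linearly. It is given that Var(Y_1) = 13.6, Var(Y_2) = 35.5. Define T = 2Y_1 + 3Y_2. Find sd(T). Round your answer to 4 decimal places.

By independence, Var(T) = (2)²Var(Y_1) + (3)²Var(Y_2)
= (2)²·13.6 + (3)²·35.5 = 373.9
sd(T) = √373.9 ≈ 19.3365

19.3365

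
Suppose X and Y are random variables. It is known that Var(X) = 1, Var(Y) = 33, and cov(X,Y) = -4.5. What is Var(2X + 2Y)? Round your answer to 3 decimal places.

100.000

Var(2X + 2Y) = (2)²·Var(X) + (2)²·Var(Y) + 2·(2)·(2)·cov(X,Y)
= 4·1 + 4·33 + 8·-4.5 = 100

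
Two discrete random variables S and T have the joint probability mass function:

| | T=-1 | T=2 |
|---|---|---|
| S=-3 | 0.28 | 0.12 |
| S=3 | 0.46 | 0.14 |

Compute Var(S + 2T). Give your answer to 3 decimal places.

E[S] = 0.6,  E[T] = -0.22,  E[ST] = -0.42
Var(S) = 9 − (0.6)² = 8.64;  Var(T) = 1.78 − (-0.22)² = 1.7316
Cov(S,T) = -0.42 − (0.6)(-0.22) = -0.288
Var(S + 2T) = (1)²·8.64 + (2)²·1.7316 + 2·(1)·(2)·-0.288 = 14.4144

14.414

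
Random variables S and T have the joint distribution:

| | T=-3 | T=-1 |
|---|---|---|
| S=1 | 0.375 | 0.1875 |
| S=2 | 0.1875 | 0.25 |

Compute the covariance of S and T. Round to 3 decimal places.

E[S] = 1.4375,  E[T] = -2.125
E[ST] = -2.9375
cov(S,T) = E[ST] − E[S]E[T] = -2.9375 − (1.4375)(-2.125) = 0.1171875

0.117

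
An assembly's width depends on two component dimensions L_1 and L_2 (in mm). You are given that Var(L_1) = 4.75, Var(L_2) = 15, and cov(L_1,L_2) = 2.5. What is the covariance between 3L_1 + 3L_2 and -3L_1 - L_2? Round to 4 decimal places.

cov(3L_1 + 3L_2, -3L_1 - L_2) = (3)(-3)Var(L_1) + (3)(-1)Var(L_2) + [(3)(-1) + (3)(-3)]cov(L_1,L_2)
= -9·4.75 + -3·15 + -12·2.5 = -117.75

-117.7500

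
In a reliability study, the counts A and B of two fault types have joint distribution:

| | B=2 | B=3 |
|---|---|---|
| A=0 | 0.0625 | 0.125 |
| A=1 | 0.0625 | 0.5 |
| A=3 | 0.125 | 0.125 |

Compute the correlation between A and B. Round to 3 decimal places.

E[A] = 1.3125,  E[B] = 2.75
E[AB] = 3.5
Cov(A,B) = E[AB] − E[A]E[B] = 3.5 − (1.3125)(2.75) = -0.109375
var(A) = 1.08984375,  var(B) = 0.1875
ρ = -0.109375 / √(1.08984375·0.1875) ≈ -0.242

-0.242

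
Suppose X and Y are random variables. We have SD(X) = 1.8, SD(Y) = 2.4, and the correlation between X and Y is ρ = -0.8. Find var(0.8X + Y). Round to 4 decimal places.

2.3040

var(X) = (1.8)² = 3.24;  var(Y) = (2.4)² = 5.76
cov(X,Y) = ρ·SD(X)·SD(Y) = -0.8·1.8·2.4 = -3.456
var(0.8X + Y) = (0.8)²·var(X) + (1)²·var(Y) + 2·(0.8)·(1)·cov(X,Y)
= 0.64·3.24 + 1·5.76 + 1.6·-3.456 = 2.304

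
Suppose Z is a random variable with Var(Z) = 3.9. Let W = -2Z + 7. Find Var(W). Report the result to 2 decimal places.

Var(-2Z + 7) = (-2)²·Var(Z) = 4·3.9 = 15.6

15.60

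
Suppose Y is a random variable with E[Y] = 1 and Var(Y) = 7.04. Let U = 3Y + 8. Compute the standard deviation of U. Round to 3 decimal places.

Var(3Y + 8) = (3)²·7.04 = 63.36
SD(U) = √63.36 ≈ 7.960

7.960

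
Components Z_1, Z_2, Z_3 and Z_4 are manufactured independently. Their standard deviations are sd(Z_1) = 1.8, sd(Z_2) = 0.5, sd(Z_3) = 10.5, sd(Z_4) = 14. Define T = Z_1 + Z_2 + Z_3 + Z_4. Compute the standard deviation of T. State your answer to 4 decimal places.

17.5994

Var(Z_1) = 3.24, Var(Z_2) = 0.25, Var(Z_3) = 110.25, Var(Z_4) = 196
By independence, Var(T) = (1)²Var(Z_1) + (1)²Var(Z_2) + (1)²Var(Z_3) + (1)²Var(Z_4)
= (1)²·3.24 + (1)²·0.25 + (1)²·110.25 + (1)²·196 = 309.74
sd(T) = √309.74 ≈ 17.5994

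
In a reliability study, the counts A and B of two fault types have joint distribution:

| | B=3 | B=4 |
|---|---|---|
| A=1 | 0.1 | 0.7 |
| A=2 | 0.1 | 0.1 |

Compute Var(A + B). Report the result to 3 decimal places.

E[A] = 1.2,  E[B] = 3.8,  E[AB] = 4.5
Var(A) = 1.6 − (1.2)² = 0.16;  Var(B) = 14.6 − (3.8)² = 0.16
cov(A,B) = 4.5 − (1.2)(3.8) = -0.06
Var(A + B) = (1)²·0.16 + (1)²·0.16 + 2·(1)·(1)·-0.06 = 0.2

0.200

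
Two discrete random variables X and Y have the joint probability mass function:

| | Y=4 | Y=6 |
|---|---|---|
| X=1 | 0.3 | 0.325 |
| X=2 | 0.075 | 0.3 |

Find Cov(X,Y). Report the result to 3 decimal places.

0.131

E[X] = 1.375,  E[Y] = 5.25
E[XY] = 7.35
Cov(X,Y) = E[XY] − E[X]E[Y] = 7.35 − (1.375)(5.25) = 0.13125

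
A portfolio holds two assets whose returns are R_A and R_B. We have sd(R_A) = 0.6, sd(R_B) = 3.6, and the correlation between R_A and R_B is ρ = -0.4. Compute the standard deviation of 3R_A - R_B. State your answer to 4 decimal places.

4.6243

V(R_A) = (0.6)² = 0.36;  V(R_B) = (3.6)² = 12.96
Cov(R_A,R_B) = ρ·sd(R_A)·sd(R_B) = -0.4·0.6·3.6 = -0.864
V(3R_A - R_B) = (3)²·V(R_A) + (-1)²·V(R_B) + 2·(3)·(-1)·Cov(R_A,R_B)
= 9·0.36 + 1·12.96 + -6·-0.864 = 21.384
sd(3R_A - R_B) = √21.384 ≈ 4.6243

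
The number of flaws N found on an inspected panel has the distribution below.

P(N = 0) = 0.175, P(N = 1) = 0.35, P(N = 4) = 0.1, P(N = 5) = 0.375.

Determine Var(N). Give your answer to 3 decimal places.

4.434

E[N] = (0)(0.175) + (1)(0.35) + (4)(0.1) + (5)(0.375) = 2.625
E[N²] = (0)²(0.175) + (1)²(0.35) + (4)²(0.1) + (5)²(0.375) = 11.325
Var(N) = E[N²] − (E[N])² = 11.325 − (2.625)² = 4.434375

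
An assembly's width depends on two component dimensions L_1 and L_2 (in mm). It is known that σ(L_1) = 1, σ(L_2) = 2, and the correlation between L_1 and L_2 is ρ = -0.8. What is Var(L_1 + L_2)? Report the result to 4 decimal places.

1.8000

Var(L_1) = (1)² = 1;  Var(L_2) = (2)² = 4
Cov(L_1,L_2) = ρ·σ(L_1)·σ(L_2) = -0.8·1·2 = -1.6
Var(L_1 + L_2) = (1)²·Var(L_1) + (1)²·Var(L_2) + 2·(1)·(1)·Cov(L_1,L_2)
= 1·1 + 1·4 + 2·-1.6 = 1.8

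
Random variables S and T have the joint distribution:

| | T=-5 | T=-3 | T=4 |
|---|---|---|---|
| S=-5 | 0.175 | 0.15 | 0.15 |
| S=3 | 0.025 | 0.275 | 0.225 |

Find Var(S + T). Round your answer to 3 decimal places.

E[S] = -0.8,  E[T] = -0.775,  E[ST] = 3.475
Var(S) = 16.6 − (-0.8)² = 15.96;  Var(T) = 14.825 − (-0.775)² = 14.224375
Cov(S,T) = 3.475 − (-0.8)(-0.775) = 2.855
Var(S + T) = (1)²·15.96 + (1)²·14.224375 + 2·(1)·(1)·2.855 = 35.894375

35.894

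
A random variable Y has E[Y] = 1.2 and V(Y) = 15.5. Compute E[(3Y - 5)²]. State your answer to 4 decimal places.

E[3Y - 5] = 3·1.2 − 5 = -1.4
V(3Y - 5) = (3)²·15.5 = 139.5
E[(3Y - 5)²] = V((3Y - 5)) + (E[(3Y - 5)])² = 139.5 + (-1.4)² = 141.46

141.4600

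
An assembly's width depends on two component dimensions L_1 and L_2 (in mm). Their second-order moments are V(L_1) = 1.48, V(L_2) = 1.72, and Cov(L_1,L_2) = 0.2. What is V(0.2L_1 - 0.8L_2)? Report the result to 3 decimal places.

1.096

V(0.2L_1 - 0.8L_2) = (0.2)²·V(L_1) + (-0.8)²·V(L_2) + 2·(0.2)·(-0.8)·Cov(L_1,L_2)
= 0.04·1.48 + 0.64·1.72 + -0.32·0.2 = 1.096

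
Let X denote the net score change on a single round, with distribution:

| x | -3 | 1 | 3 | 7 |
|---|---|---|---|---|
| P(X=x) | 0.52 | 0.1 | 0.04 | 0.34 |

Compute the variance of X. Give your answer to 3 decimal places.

E[X] = (-3)(0.52) + (1)(0.1) + (3)(0.04) + (7)(0.34) = 1.04
E[X²] = (-3)²(0.52) + (1)²(0.1) + (3)²(0.04) + (7)²(0.34) = 21.8
Var(X) = E[X²] − (E[X])² = 21.8 − (1.04)² = 20.7184

20.718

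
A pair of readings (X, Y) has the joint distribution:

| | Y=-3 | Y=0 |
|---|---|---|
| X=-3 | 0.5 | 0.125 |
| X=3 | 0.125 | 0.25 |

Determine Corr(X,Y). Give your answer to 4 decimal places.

E[X] = -0.75,  E[Y] = -1.875
E[XY] = 3.375
Cov(X,Y) = E[XY] − E[X]E[Y] = 3.375 − (-0.75)(-1.875) = 1.96875
V(X) = 8.4375,  V(Y) = 2.109375
ρ = 1.96875 / √(8.4375·2.109375) ≈ 0.4667

0.4667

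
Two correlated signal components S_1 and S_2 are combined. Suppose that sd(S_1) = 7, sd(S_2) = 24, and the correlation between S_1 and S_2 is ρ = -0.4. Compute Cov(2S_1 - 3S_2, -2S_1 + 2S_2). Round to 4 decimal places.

Var(S_1) = (7)² = 49;  Var(S_2) = (24)² = 576
Cov(S_1,S_2) = ρ·sd(S_1)·sd(S_2) = -0.4·7·24 = -67.2
Cov(2S_1 - 3S_2, -2S_1 + 2S_2) = (2)(-2)Var(S_1) + (-3)(2)Var(S_2) + [(2)(2) + (-3)(-2)]Cov(S_1,S_2)
= -4·49 + -6·576 + 10·-67.2 = -4324

-4324.0000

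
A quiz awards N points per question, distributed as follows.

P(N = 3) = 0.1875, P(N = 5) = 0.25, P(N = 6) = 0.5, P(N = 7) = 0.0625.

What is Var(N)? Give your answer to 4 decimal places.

1.4375

E[N] = (3)(0.1875) + (5)(0.25) + (6)(0.5) + (7)(0.0625) = 5.25
E[N²] = (3)²(0.1875) + (5)²(0.25) + (6)²(0.5) + (7)²(0.0625) = 29
Var(N) = E[N²] − (E[N])² = 29 − (5.25)² = 1.4375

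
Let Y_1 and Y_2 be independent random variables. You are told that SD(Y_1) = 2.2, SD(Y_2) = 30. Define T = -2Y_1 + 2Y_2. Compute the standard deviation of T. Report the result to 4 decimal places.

var(Y_1) = 4.84, var(Y_2) = 900
By independence, var(T) = (-2)²var(Y_1) + (2)²var(Y_2)
= (-2)²·4.84 + (2)²·900 = 3619.36
SD(T) = √3619.36 ≈ 60.1611

60.1611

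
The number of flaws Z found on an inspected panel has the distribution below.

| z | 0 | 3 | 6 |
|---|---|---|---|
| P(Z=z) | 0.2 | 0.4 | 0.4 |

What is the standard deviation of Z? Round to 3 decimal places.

2.245

E[Z] = (0)(0.2) + (3)(0.4) + (6)(0.4) = 3.6
E[Z²] = (0)²(0.2) + (3)²(0.4) + (6)²(0.4) = 18
V(Z) = E[Z²] − (E[Z])² = 18 − (3.6)² = 5.04
SD(Z) = √5.04 ≈ 2.245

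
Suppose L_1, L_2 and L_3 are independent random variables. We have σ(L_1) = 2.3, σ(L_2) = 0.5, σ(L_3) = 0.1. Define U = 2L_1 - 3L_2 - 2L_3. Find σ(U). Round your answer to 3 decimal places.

var(L_1) = 5.29, var(L_2) = 0.25, var(L_3) = 0.01
By independence, var(U) = (2)²var(L_1) + (-3)²var(L_2) + (-2)²var(L_3)
= (2)²·5.29 + (-3)²·0.25 + (-2)²·0.01 = 23.45
σ(U) = √23.45 ≈ 4.843

4.843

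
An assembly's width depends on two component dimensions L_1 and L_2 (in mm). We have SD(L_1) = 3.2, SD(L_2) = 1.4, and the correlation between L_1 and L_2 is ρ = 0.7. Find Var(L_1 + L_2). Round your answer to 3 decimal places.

Var(L_1) = (3.2)² = 10.24;  Var(L_2) = (1.4)² = 1.96
Cov(L_1,L_2) = ρ·SD(L_1)·SD(L_2) = 0.7·3.2·1.4 = 3.136
Var(L_1 + L_2) = (1)²·Var(L_1) + (1)²·Var(L_2) + 2·(1)·(1)·Cov(L_1,L_2)
= 1·10.24 + 1·1.96 + 2·3.136 = 18.472

18.472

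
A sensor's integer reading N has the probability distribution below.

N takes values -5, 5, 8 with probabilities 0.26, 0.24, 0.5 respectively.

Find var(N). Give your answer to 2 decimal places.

E[N] = (-5)(0.26) + (5)(0.24) + (8)(0.5) = 3.9
E[N²] = (-5)²(0.26) + (5)²(0.24) + (8)²(0.5) = 44.5
var(N) = E[N²] − (E[N])² = 44.5 − (3.9)² = 29.29

29.29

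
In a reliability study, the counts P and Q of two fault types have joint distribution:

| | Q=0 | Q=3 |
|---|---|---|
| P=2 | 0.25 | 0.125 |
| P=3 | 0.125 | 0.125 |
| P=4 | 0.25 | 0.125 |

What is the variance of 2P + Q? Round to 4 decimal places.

5.1094

E[P] = 3,  E[Q] = 1.125,  E[PQ] = 3.375
var(P) = 9.75 − (3)² = 0.75;  var(Q) = 3.375 − (1.125)² = 2.109375
Cov(P,Q) = 3.375 − (3)(1.125) = 0
var(2P + Q) = (2)²·0.75 + (1)²·2.109375 + 2·(2)·(1)·0 = 5.109375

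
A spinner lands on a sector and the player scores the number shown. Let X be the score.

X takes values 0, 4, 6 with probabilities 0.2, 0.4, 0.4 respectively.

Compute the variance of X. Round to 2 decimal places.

4.80

E[X] = (0)(0.2) + (4)(0.4) + (6)(0.4) = 4
E[X²] = (0)²(0.2) + (4)²(0.4) + (6)²(0.4) = 20.8
Var(X) = E[X²] − (E[X])² = 20.8 − (4)² = 4.8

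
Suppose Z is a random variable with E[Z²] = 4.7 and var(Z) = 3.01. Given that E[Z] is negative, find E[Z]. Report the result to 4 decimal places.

-1.3000

(E[Z])² = E[Z²] − var(Z) = 4.7 − 3.01 = 1.69
E[Z] = −√1.69 = -1.3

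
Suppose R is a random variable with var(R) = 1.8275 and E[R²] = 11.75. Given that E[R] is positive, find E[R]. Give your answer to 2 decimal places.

3.15

(E[R])² = E[R²] − var(R) = 11.75 − 1.8275 = 9.9225
E[R] = √9.9225 = 3.15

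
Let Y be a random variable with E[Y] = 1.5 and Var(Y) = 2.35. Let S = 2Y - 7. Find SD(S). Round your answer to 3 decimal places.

3.066

Var(2Y - 7) = (2)²·2.35 = 9.4
SD(S) = √9.4 ≈ 3.066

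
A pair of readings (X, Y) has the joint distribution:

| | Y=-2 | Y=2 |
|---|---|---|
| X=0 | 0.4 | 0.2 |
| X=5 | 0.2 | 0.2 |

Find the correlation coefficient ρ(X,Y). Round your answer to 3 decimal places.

0.167

E[X] = 2,  E[Y] = -0.4
E[XY] = 0
Cov(X,Y) = E[XY] − E[X]E[Y] = 0 − (2)(-0.4) = 0.8
Var(X) = 6,  Var(Y) = 3.84
ρ = 0.8 / √(6·3.84) ≈ 0.167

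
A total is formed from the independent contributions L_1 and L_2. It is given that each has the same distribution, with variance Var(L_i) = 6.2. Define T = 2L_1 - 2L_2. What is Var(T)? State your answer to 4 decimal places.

By independence, Var(T) = (2)²Var(L_1) + (-2)²Var(L_2)
= (2)²·6.2 + (-2)²·6.2 = 49.6

49.6000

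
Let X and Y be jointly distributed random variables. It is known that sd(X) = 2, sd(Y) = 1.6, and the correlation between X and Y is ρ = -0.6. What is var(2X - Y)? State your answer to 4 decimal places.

var(X) = (2)² = 4;  var(Y) = (1.6)² = 2.56
Cov(X,Y) = ρ·sd(X)·sd(Y) = -0.6·2·1.6 = -1.92
var(2X - Y) = (2)²·var(X) + (-1)²·var(Y) + 2·(2)·(-1)·Cov(X,Y)
= 4·4 + 1·2.56 + -4·-1.92 = 26.24

26.2400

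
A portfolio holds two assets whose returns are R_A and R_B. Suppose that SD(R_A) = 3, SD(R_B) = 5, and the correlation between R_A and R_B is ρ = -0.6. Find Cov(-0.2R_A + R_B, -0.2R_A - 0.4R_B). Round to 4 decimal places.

-8.5600

var(R_A) = (3)² = 9;  var(R_B) = (5)² = 25
Cov(R_A,R_B) = ρ·SD(R_A)·SD(R_B) = -0.6·3·5 = -9
Cov(-0.2R_A + R_B, -0.2R_A - 0.4R_B) = (-0.2)(-0.2)var(R_A) + (1)(-0.4)var(R_B) + [(-0.2)(-0.4) + (1)(-0.2)]Cov(R_A,R_B)
= 0.04·9 + -0.4·25 + -0.12·-9 = -8.56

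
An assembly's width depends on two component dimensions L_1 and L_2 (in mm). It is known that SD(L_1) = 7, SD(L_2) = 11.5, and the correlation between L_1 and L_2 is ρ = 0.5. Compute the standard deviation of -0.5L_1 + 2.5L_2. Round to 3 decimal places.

Var(L_1) = (7)² = 49;  Var(L_2) = (11.5)² = 132.25
cov(L_1,L_2) = ρ·SD(L_1)·SD(L_2) = 0.5·7·11.5 = 40.25
Var(-0.5L_1 + 2.5L_2) = (-0.5)²·Var(L_1) + (2.5)²·Var(L_2) + 2·(-0.5)·(2.5)·cov(L_1,L_2)
= 0.25·49 + 6.25·132.25 + -2.5·40.25 = 738.1875
SD(-0.5L_1 + 2.5L_2) = √738.1875 ≈ 27.170

27.170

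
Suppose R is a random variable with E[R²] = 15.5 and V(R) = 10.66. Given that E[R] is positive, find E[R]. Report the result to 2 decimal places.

2.20

(E[R])² = E[R²] − V(R) = 15.5 − 10.66 = 4.84
E[R] = √4.84 = 2.2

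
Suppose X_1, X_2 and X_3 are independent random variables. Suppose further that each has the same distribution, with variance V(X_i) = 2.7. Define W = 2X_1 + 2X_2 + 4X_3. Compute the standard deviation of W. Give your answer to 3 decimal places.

8.050

By independence, V(W) = (2)²V(X_1) + (2)²V(X_2) + (4)²V(X_3)
= (2)²·2.7 + (2)²·2.7 + (4)²·2.7 = 64.8
σ(W) = √64.8 ≈ 8.050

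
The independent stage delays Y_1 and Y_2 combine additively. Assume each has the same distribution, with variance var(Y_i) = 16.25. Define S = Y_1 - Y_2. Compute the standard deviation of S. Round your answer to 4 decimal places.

5.7009

By independence, var(S) = (1)²var(Y_1) + (-1)²var(Y_2)
= (1)²·16.25 + (-1)²·16.25 = 32.5
SD(S) = √32.5 ≈ 5.7009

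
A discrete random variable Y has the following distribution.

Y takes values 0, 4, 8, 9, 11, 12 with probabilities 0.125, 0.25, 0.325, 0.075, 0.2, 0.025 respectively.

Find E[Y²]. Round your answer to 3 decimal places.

E[Y²] = (0)²(0.125) + (4)²(0.25) + (8)²(0.325) + (9)²(0.075) + (11)²(0.2) + (12)²(0.025) = 58.675

58.675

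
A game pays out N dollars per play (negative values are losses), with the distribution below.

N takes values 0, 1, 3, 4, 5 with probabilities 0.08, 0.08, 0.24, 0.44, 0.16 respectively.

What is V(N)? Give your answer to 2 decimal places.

1.99

E[N] = (0)(0.08) + (1)(0.08) + (3)(0.24) + (4)(0.44) + (5)(0.16) = 3.36
E[N²] = (0)²(0.08) + (1)²(0.08) + (3)²(0.24) + (4)²(0.44) + (5)²(0.16) = 13.28
V(N) = E[N²] − (E[N])² = 13.28 − (3.36)² = 1.9904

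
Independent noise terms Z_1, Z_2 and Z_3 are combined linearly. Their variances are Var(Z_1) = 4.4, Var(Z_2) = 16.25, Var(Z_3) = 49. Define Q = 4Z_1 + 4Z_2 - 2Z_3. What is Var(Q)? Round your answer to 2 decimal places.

526.40

By independence, Var(Q) = (4)²Var(Z_1) + (4)²Var(Z_2) + (-2)²Var(Z_3)
= (4)²·4.4 + (4)²·16.25 + (-2)²·49 = 526.4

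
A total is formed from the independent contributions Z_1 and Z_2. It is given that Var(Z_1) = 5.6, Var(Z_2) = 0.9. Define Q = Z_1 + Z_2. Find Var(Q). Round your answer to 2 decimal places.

By independence, Var(Q) = (1)²Var(Z_1) + (1)²Var(Z_2)
= (1)²·5.6 + (1)²·0.9 = 6.5

6.50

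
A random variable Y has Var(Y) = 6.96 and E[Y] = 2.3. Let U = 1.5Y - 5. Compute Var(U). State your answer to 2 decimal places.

15.66

Var(1.5Y - 5) = (1.5)²·Var(Y) = 2.25·6.96 = 15.66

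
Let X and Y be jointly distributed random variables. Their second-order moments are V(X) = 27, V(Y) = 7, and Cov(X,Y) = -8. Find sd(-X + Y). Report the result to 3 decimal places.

7.071

V(-X + Y) = (-1)²·V(X) + (1)²·V(Y) + 2·(-1)·(1)·Cov(X,Y)
= 1·27 + 1·7 + -2·-8 = 50
sd(-X + Y) = √50 ≈ 7.071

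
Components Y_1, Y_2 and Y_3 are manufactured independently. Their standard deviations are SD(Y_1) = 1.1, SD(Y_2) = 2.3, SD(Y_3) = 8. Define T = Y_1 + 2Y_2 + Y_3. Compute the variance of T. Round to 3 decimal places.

86.370

Var(Y_1) = 1.21, Var(Y_2) = 5.29, Var(Y_3) = 64
By independence, Var(T) = (1)²Var(Y_1) + (2)²Var(Y_2) + (1)²Var(Y_3)
= (1)²·1.21 + (2)²·5.29 + (1)²·64 = 86.37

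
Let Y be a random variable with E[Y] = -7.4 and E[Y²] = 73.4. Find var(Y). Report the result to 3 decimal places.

var(Y) = 73.4 − (-7.4)² = 18.64

18.640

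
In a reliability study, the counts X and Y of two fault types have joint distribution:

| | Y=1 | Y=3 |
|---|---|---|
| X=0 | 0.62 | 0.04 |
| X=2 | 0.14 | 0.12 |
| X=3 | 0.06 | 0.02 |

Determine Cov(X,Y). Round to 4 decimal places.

E[X] = 0.76,  E[Y] = 1.36
E[XY] = 1.36
Cov(X,Y) = E[XY] − E[X]E[Y] = 1.36 − (0.76)(1.36) = 0.3264

0.3264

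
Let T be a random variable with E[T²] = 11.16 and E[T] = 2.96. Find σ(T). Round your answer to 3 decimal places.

1.549

Var(T) = 11.16 − (2.96)² = 2.3984
σ(T) = √2.3984 ≈ 1.549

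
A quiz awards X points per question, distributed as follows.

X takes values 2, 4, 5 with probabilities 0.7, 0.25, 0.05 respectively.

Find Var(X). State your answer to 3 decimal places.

E[X] = (2)(0.7) + (4)(0.25) + (5)(0.05) = 2.65
E[X²] = (2)²(0.7) + (4)²(0.25) + (5)²(0.05) = 8.05
Var(X) = E[X²] − (E[X])² = 8.05 − (2.65)² = 1.0275

1.028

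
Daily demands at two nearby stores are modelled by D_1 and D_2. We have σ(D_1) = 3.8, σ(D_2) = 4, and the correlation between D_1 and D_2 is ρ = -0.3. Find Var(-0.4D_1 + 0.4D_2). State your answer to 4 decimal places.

Var(D_1) = (3.8)² = 14.44;  Var(D_2) = (4)² = 16
Cov(D_1,D_2) = ρ·σ(D_1)·σ(D_2) = -0.3·3.8·4 = -4.56
Var(-0.4D_1 + 0.4D_2) = (-0.4)²·Var(D_1) + (0.4)²·Var(D_2) + 2·(-0.4)·(0.4)·Cov(D_1,D_2)
= 0.16·14.44 + 0.16·16 + -0.32·-4.56 = 6.3296

6.3296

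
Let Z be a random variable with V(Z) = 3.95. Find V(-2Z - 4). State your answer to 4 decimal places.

V(-2Z - 4) = (-2)²·V(Z) = 4·3.95 = 15.8

15.8000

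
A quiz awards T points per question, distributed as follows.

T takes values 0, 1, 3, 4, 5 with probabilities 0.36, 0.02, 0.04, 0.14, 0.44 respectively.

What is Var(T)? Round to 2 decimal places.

E[T] = (0)(0.36) + (1)(0.02) + (3)(0.04) + (4)(0.14) + (5)(0.44) = 2.9
E[T²] = (0)²(0.36) + (1)²(0.02) + (3)²(0.04) + (4)²(0.14) + (5)²(0.44) = 13.62
Var(T) = E[T²] − (E[T])² = 13.62 − (2.9)² = 5.21

5.21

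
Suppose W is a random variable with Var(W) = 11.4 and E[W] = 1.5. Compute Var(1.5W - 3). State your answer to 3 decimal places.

Var(1.5W - 3) = (1.5)²·Var(W) = 2.25·11.4 = 25.65

25.650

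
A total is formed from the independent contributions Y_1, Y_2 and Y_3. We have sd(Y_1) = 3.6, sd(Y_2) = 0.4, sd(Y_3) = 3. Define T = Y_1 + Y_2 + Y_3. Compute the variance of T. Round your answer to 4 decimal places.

Var(Y_1) = 12.96, Var(Y_2) = 0.16, Var(Y_3) = 9
By independence, Var(T) = (1)²Var(Y_1) + (1)²Var(Y_2) + (1)²Var(Y_3)
= (1)²·12.96 + (1)²·0.16 + (1)²·9 = 22.12

22.1200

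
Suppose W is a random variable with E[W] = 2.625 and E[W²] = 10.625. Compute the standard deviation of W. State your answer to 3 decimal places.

1.932

V(W) = 10.625 − (2.625)² = 3.734375
sd(W) = √3.734375 ≈ 1.932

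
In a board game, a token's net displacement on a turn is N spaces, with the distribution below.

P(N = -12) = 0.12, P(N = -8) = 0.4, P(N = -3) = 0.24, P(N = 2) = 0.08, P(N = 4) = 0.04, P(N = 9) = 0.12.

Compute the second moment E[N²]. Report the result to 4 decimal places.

55.7200

E[N²] = (-12)²(0.12) + (-8)²(0.4) + (-3)²(0.24) + (2)²(0.08) + (4)²(0.04) + (9)²(0.12) = 55.72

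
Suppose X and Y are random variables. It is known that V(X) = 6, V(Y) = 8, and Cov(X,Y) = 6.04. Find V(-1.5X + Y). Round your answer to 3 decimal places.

V(-1.5X + Y) = (-1.5)²·V(X) + (1)²·V(Y) + 2·(-1.5)·(1)·Cov(X,Y)
= 2.25·6 + 1·8 + -3·6.04 = 3.38

3.380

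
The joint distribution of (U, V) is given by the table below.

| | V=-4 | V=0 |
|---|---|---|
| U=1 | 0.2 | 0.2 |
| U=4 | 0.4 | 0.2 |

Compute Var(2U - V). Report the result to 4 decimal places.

14.4000

E[U] = 2.8,  E[V] = -2.4,  E[UV] = -7.2
Var(U) = 10 − (2.8)² = 2.16;  Var(V) = 9.6 − (-2.4)² = 3.84
cov(U,V) = -7.2 − (2.8)(-2.4) = -0.48
Var(2U - V) = (2)²·2.16 + (-1)²·3.84 + 2·(2)·(-1)·-0.48 = 14.4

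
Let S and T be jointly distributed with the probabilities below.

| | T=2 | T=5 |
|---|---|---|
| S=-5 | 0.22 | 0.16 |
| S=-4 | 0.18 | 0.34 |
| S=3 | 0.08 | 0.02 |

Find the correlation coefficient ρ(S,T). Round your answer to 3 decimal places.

-0.164

E[S] = -3.68,  E[T] = 3.56
E[ST] = -13.66
Cov(S,T) = E[ST] − E[S]E[T] = -13.66 − (-3.68)(3.56) = -0.5592
Var(S) = 5.1776,  Var(T) = 2.2464
ρ = -0.5592 / √(5.1776·2.2464) ≈ -0.164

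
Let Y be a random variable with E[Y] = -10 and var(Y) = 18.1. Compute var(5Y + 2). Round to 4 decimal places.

452.5000

var(5Y + 2) = (5)²·var(Y) = 25·18.1 = 452.5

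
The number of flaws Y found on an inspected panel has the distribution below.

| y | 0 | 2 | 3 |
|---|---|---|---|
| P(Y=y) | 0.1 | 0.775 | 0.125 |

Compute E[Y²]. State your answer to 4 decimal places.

4.2250

E[Y²] = (0)²(0.1) + (2)²(0.775) + (3)²(0.125) = 4.225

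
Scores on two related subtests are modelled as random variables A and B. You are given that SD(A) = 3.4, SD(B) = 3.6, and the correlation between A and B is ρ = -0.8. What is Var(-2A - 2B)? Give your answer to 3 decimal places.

19.744

Var(A) = (3.4)² = 11.56;  Var(B) = (3.6)² = 12.96
cov(A,B) = ρ·SD(A)·SD(B) = -0.8·3.4·3.6 = -9.792
Var(-2A - 2B) = (-2)²·Var(A) + (-2)²·Var(B) + 2·(-2)·(-2)·cov(A,B)
= 4·11.56 + 4·12.96 + 8·-9.792 = 19.744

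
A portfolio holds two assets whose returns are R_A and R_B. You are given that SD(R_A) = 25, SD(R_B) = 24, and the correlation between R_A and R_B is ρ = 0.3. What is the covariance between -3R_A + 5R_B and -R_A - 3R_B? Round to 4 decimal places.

var(R_A) = (25)² = 625;  var(R_B) = (24)² = 576
Cov(R_A,R_B) = ρ·SD(R_A)·SD(R_B) = 0.3·25·24 = 180
Cov(-3R_A + 5R_B, -R_A - 3R_B) = (-3)(-1)var(R_A) + (5)(-3)var(R_B) + [(-3)(-3) + (5)(-1)]Cov(R_A,R_B)
= 3·625 + -15·576 + 4·180 = -6045

-6045.0000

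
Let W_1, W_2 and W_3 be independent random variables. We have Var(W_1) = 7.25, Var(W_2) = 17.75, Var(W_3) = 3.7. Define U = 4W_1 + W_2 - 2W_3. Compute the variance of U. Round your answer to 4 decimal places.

148.5500

By independence, Var(U) = (4)²Var(W_1) + (1)²Var(W_2) + (-2)²Var(W_3)
= (4)²·7.25 + (1)²·17.75 + (-2)²·3.7 = 148.55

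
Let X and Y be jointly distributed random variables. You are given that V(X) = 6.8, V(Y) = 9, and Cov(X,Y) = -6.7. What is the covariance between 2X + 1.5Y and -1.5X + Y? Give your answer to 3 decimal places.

Cov(2X + 1.5Y, -1.5X + Y) = (2)(-1.5)V(X) + (1.5)(1)V(Y) + [(2)(1) + (1.5)(-1.5)]Cov(X,Y)
= -3·6.8 + 1.5·9 + -0.25·-6.7 = -5.225

-5.225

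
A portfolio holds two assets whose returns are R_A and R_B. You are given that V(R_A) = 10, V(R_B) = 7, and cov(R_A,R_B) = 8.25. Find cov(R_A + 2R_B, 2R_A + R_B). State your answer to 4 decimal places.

cov(R_A + 2R_B, 2R_A + R_B) = (1)(2)V(R_A) + (2)(1)V(R_B) + [(1)(1) + (2)(2)]cov(R_A,R_B)
= 2·10 + 2·7 + 5·8.25 = 75.25

75.2500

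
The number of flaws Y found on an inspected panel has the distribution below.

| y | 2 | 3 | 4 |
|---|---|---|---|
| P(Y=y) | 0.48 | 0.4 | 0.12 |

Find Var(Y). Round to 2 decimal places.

E[Y] = (2)(0.48) + (3)(0.4) + (4)(0.12) = 2.64
E[Y²] = (2)²(0.48) + (3)²(0.4) + (4)²(0.12) = 7.44
Var(Y) = E[Y²] − (E[Y])² = 7.44 − (2.64)² = 0.4704

0.47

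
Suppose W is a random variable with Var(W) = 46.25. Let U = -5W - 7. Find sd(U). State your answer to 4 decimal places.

34.0037

Var(-5W - 7) = (-5)²·46.25 = 1156.25
sd(U) = √1156.25 ≈ 34.0037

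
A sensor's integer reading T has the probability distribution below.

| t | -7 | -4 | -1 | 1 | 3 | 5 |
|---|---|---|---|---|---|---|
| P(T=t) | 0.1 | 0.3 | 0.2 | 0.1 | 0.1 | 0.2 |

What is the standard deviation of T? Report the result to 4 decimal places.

3.9256

E[T] = (-7)(0.1) + (-4)(0.3) + (-1)(0.2) + (1)(0.1) + (3)(0.1) + (5)(0.2) = -0.7
E[T²] = (-7)²(0.1) + (-4)²(0.3) + (-1)²(0.2) + (1)²(0.1) + (3)²(0.1) + (5)²(0.2) = 15.9
Var(T) = E[T²] − (E[T])² = 15.9 − (-0.7)² = 15.41
SD(T) = √15.41 ≈ 3.9256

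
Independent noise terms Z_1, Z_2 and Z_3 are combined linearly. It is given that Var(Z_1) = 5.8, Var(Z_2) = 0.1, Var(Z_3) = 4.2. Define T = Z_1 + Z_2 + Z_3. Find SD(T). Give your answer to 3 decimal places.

3.178

By independence, Var(T) = (1)²Var(Z_1) + (1)²Var(Z_2) + (1)²Var(Z_3)
= (1)²·5.8 + (1)²·0.1 + (1)²·4.2 = 10.1
SD(T) = √10.1 ≈ 3.178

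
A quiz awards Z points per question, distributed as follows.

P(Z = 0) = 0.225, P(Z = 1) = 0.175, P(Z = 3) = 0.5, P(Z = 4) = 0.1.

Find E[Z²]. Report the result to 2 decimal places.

E[Z²] = (0)²(0.225) + (1)²(0.175) + (3)²(0.5) + (4)²(0.1) = 6.275

6.28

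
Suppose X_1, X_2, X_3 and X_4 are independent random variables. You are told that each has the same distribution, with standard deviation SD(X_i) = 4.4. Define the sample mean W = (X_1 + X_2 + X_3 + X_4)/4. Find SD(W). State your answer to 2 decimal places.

Var(X_i) = (4.4)² = 19.36
By independence, Var(W) = (0.25)²Var(X_1) + (0.25)²Var(X_2) + (0.25)²Var(X_3) + (0.25)²Var(X_4)
= (0.25)²·19.36 + (0.25)²·19.36 + (0.25)²·19.36 + (0.25)²·19.36 = 4.84
SD(W) = √4.84 ≈ 2.20

2.20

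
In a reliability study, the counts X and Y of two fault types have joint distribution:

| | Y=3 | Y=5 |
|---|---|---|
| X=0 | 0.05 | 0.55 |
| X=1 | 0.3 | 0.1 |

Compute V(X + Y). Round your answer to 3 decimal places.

E[X] = 0.4,  E[Y] = 4.3,  E[XY] = 1.4
V(X) = 0.4 − (0.4)² = 0.24;  V(Y) = 19.4 − (4.3)² = 0.91
Cov(X,Y) = 1.4 − (0.4)(4.3) = -0.32
V(X + Y) = (1)²·0.24 + (1)²·0.91 + 2·(1)·(1)·-0.32 = 0.51

0.510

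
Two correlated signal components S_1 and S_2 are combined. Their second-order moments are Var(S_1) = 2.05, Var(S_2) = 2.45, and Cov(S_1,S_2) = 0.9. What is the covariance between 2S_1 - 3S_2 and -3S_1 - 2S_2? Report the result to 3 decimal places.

6.900

Cov(2S_1 - 3S_2, -3S_1 - 2S_2) = (2)(-3)Var(S_1) + (-3)(-2)Var(S_2) + [(2)(-2) + (-3)(-3)]Cov(S_1,S_2)
= -6·2.05 + 6·2.45 + 5·0.9 = 6.9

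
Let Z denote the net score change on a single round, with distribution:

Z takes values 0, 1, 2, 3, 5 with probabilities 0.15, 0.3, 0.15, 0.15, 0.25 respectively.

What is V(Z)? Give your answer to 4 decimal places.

E[Z] = (0)(0.15) + (1)(0.3) + (2)(0.15) + (3)(0.15) + (5)(0.25) = 2.3
E[Z²] = (0)²(0.15) + (1)²(0.3) + (2)²(0.15) + (3)²(0.15) + (5)²(0.25) = 8.5
V(Z) = E[Z²] − (E[Z])² = 8.5 − (2.3)² = 3.21

3.2100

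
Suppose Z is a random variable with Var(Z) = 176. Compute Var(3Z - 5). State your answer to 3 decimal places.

1584.000

Var(3Z - 5) = (3)²·Var(Z) = 9·176 = 1584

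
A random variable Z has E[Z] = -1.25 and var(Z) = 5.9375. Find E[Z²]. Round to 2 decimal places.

E[Z²] = var(Z) + (E[Z])² = 5.9375 + (-1.25)² = 7.5

7.50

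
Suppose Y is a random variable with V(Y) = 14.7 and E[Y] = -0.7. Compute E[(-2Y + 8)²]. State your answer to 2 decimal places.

147.16

E[-2Y + 8] = -2·-0.7 + 8 = 9.4
V(-2Y + 8) = (-2)²·14.7 = 58.8
E[(-2Y + 8)²] = V((-2Y + 8)) + (E[(-2Y + 8)])² = 58.8 + (9.4)² = 147.16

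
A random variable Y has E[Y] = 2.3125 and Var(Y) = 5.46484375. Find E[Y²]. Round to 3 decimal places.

10.813

E[Y²] = Var(Y) + (E[Y])² = 5.46484375 + (2.3125)² = 10.8125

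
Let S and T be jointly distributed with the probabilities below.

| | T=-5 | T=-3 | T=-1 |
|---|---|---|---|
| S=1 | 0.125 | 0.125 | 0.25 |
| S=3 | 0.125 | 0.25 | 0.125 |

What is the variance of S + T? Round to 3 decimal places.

E[S] = 2,  E[T] = -2.75,  E[ST] = -5.75
Var(S) = 5 − (2)² = 1;  Var(T) = 10 − (-2.75)² = 2.4375
cov(S,T) = -5.75 − (2)(-2.75) = -0.25
Var(S + T) = (1)²·1 + (1)²·2.4375 + 2·(1)·(1)·-0.25 = 2.9375

2.938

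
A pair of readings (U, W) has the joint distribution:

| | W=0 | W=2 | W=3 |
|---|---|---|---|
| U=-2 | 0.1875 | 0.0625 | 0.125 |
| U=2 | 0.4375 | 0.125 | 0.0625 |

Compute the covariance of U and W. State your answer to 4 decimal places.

-0.5938

E[U] = 0.5,  E[W] = 0.9375
E[UW] = -0.125
cov(U,W) = E[UW] − E[U]E[W] = -0.125 − (0.5)(0.9375) = -0.59375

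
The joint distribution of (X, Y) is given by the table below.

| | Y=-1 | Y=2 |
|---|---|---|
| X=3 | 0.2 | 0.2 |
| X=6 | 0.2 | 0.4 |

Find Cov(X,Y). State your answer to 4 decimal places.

0.3600

E[X] = 4.8,  E[Y] = 0.8
E[XY] = 4.2
Cov(X,Y) = E[XY] − E[X]E[Y] = 4.2 − (4.8)(0.8) = 0.36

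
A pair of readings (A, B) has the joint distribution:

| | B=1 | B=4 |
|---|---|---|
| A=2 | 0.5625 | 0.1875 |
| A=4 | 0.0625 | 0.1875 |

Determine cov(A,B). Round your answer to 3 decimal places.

E[A] = 2.5,  E[B] = 2.125
E[AB] = 5.875
cov(A,B) = E[AB] − E[A]E[B] = 5.875 − (2.5)(2.125) = 0.5625

0.563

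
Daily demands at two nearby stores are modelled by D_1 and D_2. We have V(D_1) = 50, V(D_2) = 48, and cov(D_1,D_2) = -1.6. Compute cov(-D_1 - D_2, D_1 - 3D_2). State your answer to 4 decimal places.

cov(-D_1 - D_2, D_1 - 3D_2) = (-1)(1)V(D_1) + (-1)(-3)V(D_2) + [(-1)(-3) + (-1)(1)]cov(D_1,D_2)
= -1·50 + 3·48 + 2·-1.6 = 90.8

90.8000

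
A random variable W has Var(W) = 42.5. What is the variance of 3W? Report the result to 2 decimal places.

382.50

Var(3W) = (3)²·Var(W) = 9·42.5 = 382.5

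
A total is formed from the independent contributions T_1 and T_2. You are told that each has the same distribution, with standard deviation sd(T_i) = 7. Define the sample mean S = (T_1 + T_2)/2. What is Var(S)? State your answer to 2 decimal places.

24.50

Var(T_i) = (7)² = 49
By independence, Var(S) = (0.5)²Var(T_1) + (0.5)²Var(T_2)
= (0.5)²·49 + (0.5)²·49 = 24.5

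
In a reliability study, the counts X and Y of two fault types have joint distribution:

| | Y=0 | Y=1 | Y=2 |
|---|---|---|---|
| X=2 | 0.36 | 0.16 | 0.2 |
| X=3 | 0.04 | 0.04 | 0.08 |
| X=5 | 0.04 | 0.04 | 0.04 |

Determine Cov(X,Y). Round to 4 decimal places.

0.1024

E[X] = 2.52,  E[Y] = 0.88
E[XY] = 2.32
Cov(X,Y) = E[XY] − E[X]E[Y] = 2.32 − (2.52)(0.88) = 0.1024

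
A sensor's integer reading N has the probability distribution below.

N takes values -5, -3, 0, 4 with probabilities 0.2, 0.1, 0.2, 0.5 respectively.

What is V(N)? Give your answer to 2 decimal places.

13.41

E[N] = (-5)(0.2) + (-3)(0.1) + (0)(0.2) + (4)(0.5) = 0.7
E[N²] = (-5)²(0.2) + (-3)²(0.1) + (0)²(0.2) + (4)²(0.5) = 13.9
V(N) = E[N²] − (E[N])² = 13.9 − (0.7)² = 13.41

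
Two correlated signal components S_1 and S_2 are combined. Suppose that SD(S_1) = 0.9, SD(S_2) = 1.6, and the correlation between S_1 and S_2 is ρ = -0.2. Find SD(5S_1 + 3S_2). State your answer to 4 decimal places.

5.8864

V(S_1) = (0.9)² = 0.81;  V(S_2) = (1.6)² = 2.56
Cov(S_1,S_2) = ρ·SD(S_1)·SD(S_2) = -0.2·0.9·1.6 = -0.288
V(5S_1 + 3S_2) = (5)²·V(S_1) + (3)²·V(S_2) + 2·(5)·(3)·Cov(S_1,S_2)
= 25·0.81 + 9·2.56 + 30·-0.288 = 34.65
SD(5S_1 + 3S_2) = √34.65 ≈ 5.8864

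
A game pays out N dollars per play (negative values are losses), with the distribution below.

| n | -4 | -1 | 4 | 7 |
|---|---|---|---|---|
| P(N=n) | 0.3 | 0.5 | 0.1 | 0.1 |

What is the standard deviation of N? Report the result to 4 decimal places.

3.3823

E[N] = (-4)(0.3) + (-1)(0.5) + (4)(0.1) + (7)(0.1) = -0.6
E[N²] = (-4)²(0.3) + (-1)²(0.5) + (4)²(0.1) + (7)²(0.1) = 11.8
Var(N) = E[N²] − (E[N])² = 11.8 − (-0.6)² = 11.44
sd(N) = √11.44 ≈ 3.3823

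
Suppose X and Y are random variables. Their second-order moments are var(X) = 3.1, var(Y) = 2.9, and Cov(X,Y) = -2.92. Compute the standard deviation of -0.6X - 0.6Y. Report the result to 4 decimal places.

0.2400

var(-0.6X - 0.6Y) = (-0.6)²·var(X) + (-0.6)²·var(Y) + 2·(-0.6)·(-0.6)·Cov(X,Y)
= 0.36·3.1 + 0.36·2.9 + 0.72·-2.92 = 0.0576
sd(-0.6X - 0.6Y) = √0.0576 ≈ 0.2400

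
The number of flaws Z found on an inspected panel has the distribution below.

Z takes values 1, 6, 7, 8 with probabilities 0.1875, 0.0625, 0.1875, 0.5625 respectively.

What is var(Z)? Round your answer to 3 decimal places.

6.984

E[Z] = (1)(0.1875) + (6)(0.0625) + (7)(0.1875) + (8)(0.5625) = 6.375
E[Z²] = (1)²(0.1875) + (6)²(0.0625) + (7)²(0.1875) + (8)²(0.5625) = 47.625
var(Z) = E[Z²] − (E[Z])² = 47.625 − (6.375)² = 6.984375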